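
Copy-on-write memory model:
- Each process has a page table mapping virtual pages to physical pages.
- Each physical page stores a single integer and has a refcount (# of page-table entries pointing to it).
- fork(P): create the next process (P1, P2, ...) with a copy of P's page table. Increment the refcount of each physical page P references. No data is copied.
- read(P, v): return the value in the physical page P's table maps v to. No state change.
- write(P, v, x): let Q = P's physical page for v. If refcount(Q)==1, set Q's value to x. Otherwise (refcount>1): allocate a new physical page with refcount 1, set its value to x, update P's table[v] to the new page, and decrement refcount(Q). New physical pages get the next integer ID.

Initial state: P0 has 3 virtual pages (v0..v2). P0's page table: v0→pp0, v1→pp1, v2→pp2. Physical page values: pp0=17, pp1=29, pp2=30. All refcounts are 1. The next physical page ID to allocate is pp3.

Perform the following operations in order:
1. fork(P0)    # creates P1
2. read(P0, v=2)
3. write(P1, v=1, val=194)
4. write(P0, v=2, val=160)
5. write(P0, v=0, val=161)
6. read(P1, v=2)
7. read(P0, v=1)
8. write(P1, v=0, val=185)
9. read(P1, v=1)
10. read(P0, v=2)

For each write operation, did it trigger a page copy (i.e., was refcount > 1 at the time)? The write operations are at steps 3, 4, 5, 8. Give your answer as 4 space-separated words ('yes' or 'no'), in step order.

Op 1: fork(P0) -> P1. 3 ppages; refcounts: pp0:2 pp1:2 pp2:2
Op 2: read(P0, v2) -> 30. No state change.
Op 3: write(P1, v1, 194). refcount(pp1)=2>1 -> COPY to pp3. 4 ppages; refcounts: pp0:2 pp1:1 pp2:2 pp3:1
Op 4: write(P0, v2, 160). refcount(pp2)=2>1 -> COPY to pp4. 5 ppages; refcounts: pp0:2 pp1:1 pp2:1 pp3:1 pp4:1
Op 5: write(P0, v0, 161). refcount(pp0)=2>1 -> COPY to pp5. 6 ppages; refcounts: pp0:1 pp1:1 pp2:1 pp3:1 pp4:1 pp5:1
Op 6: read(P1, v2) -> 30. No state change.
Op 7: read(P0, v1) -> 29. No state change.
Op 8: write(P1, v0, 185). refcount(pp0)=1 -> write in place. 6 ppages; refcounts: pp0:1 pp1:1 pp2:1 pp3:1 pp4:1 pp5:1
Op 9: read(P1, v1) -> 194. No state change.
Op 10: read(P0, v2) -> 160. No state change.

yes yes yes no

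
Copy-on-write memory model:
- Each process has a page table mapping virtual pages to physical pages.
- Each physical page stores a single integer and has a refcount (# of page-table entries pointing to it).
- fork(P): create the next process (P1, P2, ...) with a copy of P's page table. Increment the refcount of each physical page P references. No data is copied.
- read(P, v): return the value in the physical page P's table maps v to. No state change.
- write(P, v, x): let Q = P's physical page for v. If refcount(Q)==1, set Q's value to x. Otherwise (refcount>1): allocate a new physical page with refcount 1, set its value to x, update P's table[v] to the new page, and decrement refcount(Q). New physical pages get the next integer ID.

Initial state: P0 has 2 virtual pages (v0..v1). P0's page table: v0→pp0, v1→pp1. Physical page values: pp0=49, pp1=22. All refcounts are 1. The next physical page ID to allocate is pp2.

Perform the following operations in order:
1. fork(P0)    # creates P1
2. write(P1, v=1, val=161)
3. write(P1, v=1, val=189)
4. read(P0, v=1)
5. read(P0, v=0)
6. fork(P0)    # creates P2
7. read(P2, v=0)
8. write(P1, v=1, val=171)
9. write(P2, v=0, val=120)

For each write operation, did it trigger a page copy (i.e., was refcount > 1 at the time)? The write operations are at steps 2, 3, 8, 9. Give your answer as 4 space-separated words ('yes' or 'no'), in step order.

Op 1: fork(P0) -> P1. 2 ppages; refcounts: pp0:2 pp1:2
Op 2: write(P1, v1, 161). refcount(pp1)=2>1 -> COPY to pp2. 3 ppages; refcounts: pp0:2 pp1:1 pp2:1
Op 3: write(P1, v1, 189). refcount(pp2)=1 -> write in place. 3 ppages; refcounts: pp0:2 pp1:1 pp2:1
Op 4: read(P0, v1) -> 22. No state change.
Op 5: read(P0, v0) -> 49. No state change.
Op 6: fork(P0) -> P2. 3 ppages; refcounts: pp0:3 pp1:2 pp2:1
Op 7: read(P2, v0) -> 49. No state change.
Op 8: write(P1, v1, 171). refcount(pp2)=1 -> write in place. 3 ppages; refcounts: pp0:3 pp1:2 pp2:1
Op 9: write(P2, v0, 120). refcount(pp0)=3>1 -> COPY to pp3. 4 ppages; refcounts: pp0:2 pp1:2 pp2:1 pp3:1

yes no no yes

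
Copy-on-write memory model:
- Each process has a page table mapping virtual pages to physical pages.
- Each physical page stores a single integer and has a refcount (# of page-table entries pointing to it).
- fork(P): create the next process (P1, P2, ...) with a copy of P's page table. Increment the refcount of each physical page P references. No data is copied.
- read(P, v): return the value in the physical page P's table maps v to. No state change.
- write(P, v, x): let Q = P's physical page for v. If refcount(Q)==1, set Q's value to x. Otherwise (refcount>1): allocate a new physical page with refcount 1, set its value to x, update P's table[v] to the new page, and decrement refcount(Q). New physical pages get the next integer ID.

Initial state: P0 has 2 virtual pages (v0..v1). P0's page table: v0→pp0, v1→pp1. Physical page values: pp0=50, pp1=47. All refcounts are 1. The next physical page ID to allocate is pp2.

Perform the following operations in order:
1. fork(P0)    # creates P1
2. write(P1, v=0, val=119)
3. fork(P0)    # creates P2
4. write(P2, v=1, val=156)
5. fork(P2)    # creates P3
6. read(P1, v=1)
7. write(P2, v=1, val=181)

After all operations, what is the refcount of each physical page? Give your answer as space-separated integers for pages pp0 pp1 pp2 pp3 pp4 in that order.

Answer: 3 2 1 1 1

Derivation:
Op 1: fork(P0) -> P1. 2 ppages; refcounts: pp0:2 pp1:2
Op 2: write(P1, v0, 119). refcount(pp0)=2>1 -> COPY to pp2. 3 ppages; refcounts: pp0:1 pp1:2 pp2:1
Op 3: fork(P0) -> P2. 3 ppages; refcounts: pp0:2 pp1:3 pp2:1
Op 4: write(P2, v1, 156). refcount(pp1)=3>1 -> COPY to pp3. 4 ppages; refcounts: pp0:2 pp1:2 pp2:1 pp3:1
Op 5: fork(P2) -> P3. 4 ppages; refcounts: pp0:3 pp1:2 pp2:1 pp3:2
Op 6: read(P1, v1) -> 47. No state change.
Op 7: write(P2, v1, 181). refcount(pp3)=2>1 -> COPY to pp4. 5 ppages; refcounts: pp0:3 pp1:2 pp2:1 pp3:1 pp4:1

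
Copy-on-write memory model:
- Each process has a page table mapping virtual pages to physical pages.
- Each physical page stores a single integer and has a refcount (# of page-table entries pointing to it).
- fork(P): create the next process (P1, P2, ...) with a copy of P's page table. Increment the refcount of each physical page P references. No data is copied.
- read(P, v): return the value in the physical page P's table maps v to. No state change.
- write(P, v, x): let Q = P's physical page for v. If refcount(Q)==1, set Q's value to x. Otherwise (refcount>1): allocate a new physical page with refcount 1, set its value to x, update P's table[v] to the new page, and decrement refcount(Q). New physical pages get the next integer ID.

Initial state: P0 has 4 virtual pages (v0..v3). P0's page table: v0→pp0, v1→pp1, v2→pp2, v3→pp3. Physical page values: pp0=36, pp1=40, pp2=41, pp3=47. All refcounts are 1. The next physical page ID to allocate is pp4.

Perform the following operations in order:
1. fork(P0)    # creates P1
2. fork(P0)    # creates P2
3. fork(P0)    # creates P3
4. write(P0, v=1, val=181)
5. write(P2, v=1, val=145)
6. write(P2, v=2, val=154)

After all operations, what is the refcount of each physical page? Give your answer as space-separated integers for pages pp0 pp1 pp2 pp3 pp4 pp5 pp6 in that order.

Op 1: fork(P0) -> P1. 4 ppages; refcounts: pp0:2 pp1:2 pp2:2 pp3:2
Op 2: fork(P0) -> P2. 4 ppages; refcounts: pp0:3 pp1:3 pp2:3 pp3:3
Op 3: fork(P0) -> P3. 4 ppages; refcounts: pp0:4 pp1:4 pp2:4 pp3:4
Op 4: write(P0, v1, 181). refcount(pp1)=4>1 -> COPY to pp4. 5 ppages; refcounts: pp0:4 pp1:3 pp2:4 pp3:4 pp4:1
Op 5: write(P2, v1, 145). refcount(pp1)=3>1 -> COPY to pp5. 6 ppages; refcounts: pp0:4 pp1:2 pp2:4 pp3:4 pp4:1 pp5:1
Op 6: write(P2, v2, 154). refcount(pp2)=4>1 -> COPY to pp6. 7 ppages; refcounts: pp0:4 pp1:2 pp2:3 pp3:4 pp4:1 pp5:1 pp6:1

Answer: 4 2 3 4 1 1 1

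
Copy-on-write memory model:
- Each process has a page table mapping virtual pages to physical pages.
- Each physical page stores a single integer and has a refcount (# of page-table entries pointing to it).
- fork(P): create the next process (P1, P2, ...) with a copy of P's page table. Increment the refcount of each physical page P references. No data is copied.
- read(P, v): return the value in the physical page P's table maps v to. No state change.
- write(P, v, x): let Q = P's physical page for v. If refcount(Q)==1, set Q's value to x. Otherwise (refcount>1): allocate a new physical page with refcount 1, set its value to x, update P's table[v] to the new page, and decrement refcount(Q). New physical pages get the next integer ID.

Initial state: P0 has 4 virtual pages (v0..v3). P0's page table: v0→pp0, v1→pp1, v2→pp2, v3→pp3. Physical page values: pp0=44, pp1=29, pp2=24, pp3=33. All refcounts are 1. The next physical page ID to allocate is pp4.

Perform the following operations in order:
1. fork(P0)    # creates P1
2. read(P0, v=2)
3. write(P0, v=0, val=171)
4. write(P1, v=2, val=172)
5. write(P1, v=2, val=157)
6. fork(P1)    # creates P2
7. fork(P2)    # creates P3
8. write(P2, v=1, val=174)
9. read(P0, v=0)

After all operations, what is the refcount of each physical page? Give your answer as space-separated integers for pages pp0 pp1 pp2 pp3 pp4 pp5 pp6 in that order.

Answer: 3 3 1 4 1 3 1

Derivation:
Op 1: fork(P0) -> P1. 4 ppages; refcounts: pp0:2 pp1:2 pp2:2 pp3:2
Op 2: read(P0, v2) -> 24. No state change.
Op 3: write(P0, v0, 171). refcount(pp0)=2>1 -> COPY to pp4. 5 ppages; refcounts: pp0:1 pp1:2 pp2:2 pp3:2 pp4:1
Op 4: write(P1, v2, 172). refcount(pp2)=2>1 -> COPY to pp5. 6 ppages; refcounts: pp0:1 pp1:2 pp2:1 pp3:2 pp4:1 pp5:1
Op 5: write(P1, v2, 157). refcount(pp5)=1 -> write in place. 6 ppages; refcounts: pp0:1 pp1:2 pp2:1 pp3:2 pp4:1 pp5:1
Op 6: fork(P1) -> P2. 6 ppages; refcounts: pp0:2 pp1:3 pp2:1 pp3:3 pp4:1 pp5:2
Op 7: fork(P2) -> P3. 6 ppages; refcounts: pp0:3 pp1:4 pp2:1 pp3:4 pp4:1 pp5:3
Op 8: write(P2, v1, 174). refcount(pp1)=4>1 -> COPY to pp6. 7 ppages; refcounts: pp0:3 pp1:3 pp2:1 pp3:4 pp4:1 pp5:3 pp6:1
Op 9: read(P0, v0) -> 171. No state change.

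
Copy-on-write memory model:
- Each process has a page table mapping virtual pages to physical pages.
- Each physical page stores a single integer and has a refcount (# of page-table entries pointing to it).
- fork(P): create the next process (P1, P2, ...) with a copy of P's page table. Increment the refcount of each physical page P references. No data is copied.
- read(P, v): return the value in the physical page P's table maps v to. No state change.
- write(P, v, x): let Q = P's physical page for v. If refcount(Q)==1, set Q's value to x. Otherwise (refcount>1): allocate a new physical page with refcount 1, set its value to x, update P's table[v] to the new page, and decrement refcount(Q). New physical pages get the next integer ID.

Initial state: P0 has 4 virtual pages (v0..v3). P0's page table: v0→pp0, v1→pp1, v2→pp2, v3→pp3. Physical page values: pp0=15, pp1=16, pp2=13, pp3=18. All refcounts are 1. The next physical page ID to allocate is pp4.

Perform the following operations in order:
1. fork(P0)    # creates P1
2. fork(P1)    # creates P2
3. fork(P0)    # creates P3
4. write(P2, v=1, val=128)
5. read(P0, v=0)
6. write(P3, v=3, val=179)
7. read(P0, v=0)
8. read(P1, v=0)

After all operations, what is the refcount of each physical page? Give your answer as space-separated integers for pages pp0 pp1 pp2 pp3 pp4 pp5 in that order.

Answer: 4 3 4 3 1 1

Derivation:
Op 1: fork(P0) -> P1. 4 ppages; refcounts: pp0:2 pp1:2 pp2:2 pp3:2
Op 2: fork(P1) -> P2. 4 ppages; refcounts: pp0:3 pp1:3 pp2:3 pp3:3
Op 3: fork(P0) -> P3. 4 ppages; refcounts: pp0:4 pp1:4 pp2:4 pp3:4
Op 4: write(P2, v1, 128). refcount(pp1)=4>1 -> COPY to pp4. 5 ppages; refcounts: pp0:4 pp1:3 pp2:4 pp3:4 pp4:1
Op 5: read(P0, v0) -> 15. No state change.
Op 6: write(P3, v3, 179). refcount(pp3)=4>1 -> COPY to pp5. 6 ppages; refcounts: pp0:4 pp1:3 pp2:4 pp3:3 pp4:1 pp5:1
Op 7: read(P0, v0) -> 15. No state change.
Op 8: read(P1, v0) -> 15. No state change.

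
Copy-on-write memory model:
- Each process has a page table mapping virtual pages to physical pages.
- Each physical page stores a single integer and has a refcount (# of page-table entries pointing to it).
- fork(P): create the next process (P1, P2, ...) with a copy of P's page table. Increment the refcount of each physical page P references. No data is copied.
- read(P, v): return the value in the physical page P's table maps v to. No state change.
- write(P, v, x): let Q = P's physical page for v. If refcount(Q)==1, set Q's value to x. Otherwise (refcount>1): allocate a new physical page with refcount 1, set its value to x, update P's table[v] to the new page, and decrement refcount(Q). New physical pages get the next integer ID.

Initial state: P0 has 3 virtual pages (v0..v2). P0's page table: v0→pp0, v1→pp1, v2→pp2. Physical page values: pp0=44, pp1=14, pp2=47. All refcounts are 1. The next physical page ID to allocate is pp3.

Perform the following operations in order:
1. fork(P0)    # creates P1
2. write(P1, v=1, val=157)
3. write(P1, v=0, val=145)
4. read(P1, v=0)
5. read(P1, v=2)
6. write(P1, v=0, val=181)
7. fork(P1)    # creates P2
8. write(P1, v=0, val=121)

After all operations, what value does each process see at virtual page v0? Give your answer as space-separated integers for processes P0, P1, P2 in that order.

Answer: 44 121 181

Derivation:
Op 1: fork(P0) -> P1. 3 ppages; refcounts: pp0:2 pp1:2 pp2:2
Op 2: write(P1, v1, 157). refcount(pp1)=2>1 -> COPY to pp3. 4 ppages; refcounts: pp0:2 pp1:1 pp2:2 pp3:1
Op 3: write(P1, v0, 145). refcount(pp0)=2>1 -> COPY to pp4. 5 ppages; refcounts: pp0:1 pp1:1 pp2:2 pp3:1 pp4:1
Op 4: read(P1, v0) -> 145. No state change.
Op 5: read(P1, v2) -> 47. No state change.
Op 6: write(P1, v0, 181). refcount(pp4)=1 -> write in place. 5 ppages; refcounts: pp0:1 pp1:1 pp2:2 pp3:1 pp4:1
Op 7: fork(P1) -> P2. 5 ppages; refcounts: pp0:1 pp1:1 pp2:3 pp3:2 pp4:2
Op 8: write(P1, v0, 121). refcount(pp4)=2>1 -> COPY to pp5. 6 ppages; refcounts: pp0:1 pp1:1 pp2:3 pp3:2 pp4:1 pp5:1
P0: v0 -> pp0 = 44
P1: v0 -> pp5 = 121
P2: v0 -> pp4 = 181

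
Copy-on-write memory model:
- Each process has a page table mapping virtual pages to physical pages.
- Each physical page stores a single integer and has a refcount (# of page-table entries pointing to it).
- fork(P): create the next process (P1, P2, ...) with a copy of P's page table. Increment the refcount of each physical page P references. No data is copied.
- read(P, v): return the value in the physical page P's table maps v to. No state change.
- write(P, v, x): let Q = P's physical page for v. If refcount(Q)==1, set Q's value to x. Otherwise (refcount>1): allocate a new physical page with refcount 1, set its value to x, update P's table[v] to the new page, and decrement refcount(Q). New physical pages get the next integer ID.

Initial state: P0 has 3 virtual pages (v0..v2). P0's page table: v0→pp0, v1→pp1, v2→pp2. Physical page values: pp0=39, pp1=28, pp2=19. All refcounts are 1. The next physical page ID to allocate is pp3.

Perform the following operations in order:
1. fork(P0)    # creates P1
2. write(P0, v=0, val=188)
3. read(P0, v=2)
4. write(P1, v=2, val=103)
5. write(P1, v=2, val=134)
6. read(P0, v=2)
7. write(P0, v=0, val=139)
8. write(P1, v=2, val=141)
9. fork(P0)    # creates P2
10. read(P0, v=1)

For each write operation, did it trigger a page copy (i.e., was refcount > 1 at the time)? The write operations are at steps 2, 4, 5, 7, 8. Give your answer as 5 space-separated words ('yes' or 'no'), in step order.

Op 1: fork(P0) -> P1. 3 ppages; refcounts: pp0:2 pp1:2 pp2:2
Op 2: write(P0, v0, 188). refcount(pp0)=2>1 -> COPY to pp3. 4 ppages; refcounts: pp0:1 pp1:2 pp2:2 pp3:1
Op 3: read(P0, v2) -> 19. No state change.
Op 4: write(P1, v2, 103). refcount(pp2)=2>1 -> COPY to pp4. 5 ppages; refcounts: pp0:1 pp1:2 pp2:1 pp3:1 pp4:1
Op 5: write(P1, v2, 134). refcount(pp4)=1 -> write in place. 5 ppages; refcounts: pp0:1 pp1:2 pp2:1 pp3:1 pp4:1
Op 6: read(P0, v2) -> 19. No state change.
Op 7: write(P0, v0, 139). refcount(pp3)=1 -> write in place. 5 ppages; refcounts: pp0:1 pp1:2 pp2:1 pp3:1 pp4:1
Op 8: write(P1, v2, 141). refcount(pp4)=1 -> write in place. 5 ppages; refcounts: pp0:1 pp1:2 pp2:1 pp3:1 pp4:1
Op 9: fork(P0) -> P2. 5 ppages; refcounts: pp0:1 pp1:3 pp2:2 pp3:2 pp4:1
Op 10: read(P0, v1) -> 28. No state change.

yes yes no no no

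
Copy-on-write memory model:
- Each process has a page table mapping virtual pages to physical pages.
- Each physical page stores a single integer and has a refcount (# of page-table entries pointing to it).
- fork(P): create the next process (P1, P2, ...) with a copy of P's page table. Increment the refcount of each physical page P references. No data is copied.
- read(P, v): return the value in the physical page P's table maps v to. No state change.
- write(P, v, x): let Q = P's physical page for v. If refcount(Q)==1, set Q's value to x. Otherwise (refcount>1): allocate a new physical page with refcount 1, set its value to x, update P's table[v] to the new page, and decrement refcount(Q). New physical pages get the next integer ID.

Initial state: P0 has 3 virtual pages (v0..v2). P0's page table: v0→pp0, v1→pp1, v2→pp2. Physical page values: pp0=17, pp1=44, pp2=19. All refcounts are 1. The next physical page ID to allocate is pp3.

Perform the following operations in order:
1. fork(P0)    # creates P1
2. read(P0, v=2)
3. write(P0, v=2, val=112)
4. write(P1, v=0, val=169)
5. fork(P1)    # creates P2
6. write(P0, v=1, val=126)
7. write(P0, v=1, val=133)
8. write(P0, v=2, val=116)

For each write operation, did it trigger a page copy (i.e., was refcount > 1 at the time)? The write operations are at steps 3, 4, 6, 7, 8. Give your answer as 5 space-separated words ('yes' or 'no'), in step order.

Op 1: fork(P0) -> P1. 3 ppages; refcounts: pp0:2 pp1:2 pp2:2
Op 2: read(P0, v2) -> 19. No state change.
Op 3: write(P0, v2, 112). refcount(pp2)=2>1 -> COPY to pp3. 4 ppages; refcounts: pp0:2 pp1:2 pp2:1 pp3:1
Op 4: write(P1, v0, 169). refcount(pp0)=2>1 -> COPY to pp4. 5 ppages; refcounts: pp0:1 pp1:2 pp2:1 pp3:1 pp4:1
Op 5: fork(P1) -> P2. 5 ppages; refcounts: pp0:1 pp1:3 pp2:2 pp3:1 pp4:2
Op 6: write(P0, v1, 126). refcount(pp1)=3>1 -> COPY to pp5. 6 ppages; refcounts: pp0:1 pp1:2 pp2:2 pp3:1 pp4:2 pp5:1
Op 7: write(P0, v1, 133). refcount(pp5)=1 -> write in place. 6 ppages; refcounts: pp0:1 pp1:2 pp2:2 pp3:1 pp4:2 pp5:1
Op 8: write(P0, v2, 116). refcount(pp3)=1 -> write in place. 6 ppages; refcounts: pp0:1 pp1:2 pp2:2 pp3:1 pp4:2 pp5:1

yes yes yes no no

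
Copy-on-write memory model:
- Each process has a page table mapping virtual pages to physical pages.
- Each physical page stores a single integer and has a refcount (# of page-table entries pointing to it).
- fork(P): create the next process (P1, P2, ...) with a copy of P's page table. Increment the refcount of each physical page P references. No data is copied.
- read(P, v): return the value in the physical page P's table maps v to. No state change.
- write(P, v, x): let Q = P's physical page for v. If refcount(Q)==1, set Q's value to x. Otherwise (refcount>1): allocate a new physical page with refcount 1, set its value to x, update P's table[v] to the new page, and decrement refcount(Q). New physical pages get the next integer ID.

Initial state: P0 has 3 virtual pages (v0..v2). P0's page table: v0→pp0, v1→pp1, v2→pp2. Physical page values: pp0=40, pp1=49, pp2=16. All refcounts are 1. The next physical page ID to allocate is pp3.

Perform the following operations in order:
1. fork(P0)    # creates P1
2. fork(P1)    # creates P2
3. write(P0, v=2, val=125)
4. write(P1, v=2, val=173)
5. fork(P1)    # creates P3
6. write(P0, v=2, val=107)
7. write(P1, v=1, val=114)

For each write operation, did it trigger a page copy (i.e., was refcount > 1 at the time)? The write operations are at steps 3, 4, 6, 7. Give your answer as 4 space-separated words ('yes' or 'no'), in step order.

Op 1: fork(P0) -> P1. 3 ppages; refcounts: pp0:2 pp1:2 pp2:2
Op 2: fork(P1) -> P2. 3 ppages; refcounts: pp0:3 pp1:3 pp2:3
Op 3: write(P0, v2, 125). refcount(pp2)=3>1 -> COPY to pp3. 4 ppages; refcounts: pp0:3 pp1:3 pp2:2 pp3:1
Op 4: write(P1, v2, 173). refcount(pp2)=2>1 -> COPY to pp4. 5 ppages; refcounts: pp0:3 pp1:3 pp2:1 pp3:1 pp4:1
Op 5: fork(P1) -> P3. 5 ppages; refcounts: pp0:4 pp1:4 pp2:1 pp3:1 pp4:2
Op 6: write(P0, v2, 107). refcount(pp3)=1 -> write in place. 5 ppages; refcounts: pp0:4 pp1:4 pp2:1 pp3:1 pp4:2
Op 7: write(P1, v1, 114). refcount(pp1)=4>1 -> COPY to pp5. 6 ppages; refcounts: pp0:4 pp1:3 pp2:1 pp3:1 pp4:2 pp5:1

yes yes no yes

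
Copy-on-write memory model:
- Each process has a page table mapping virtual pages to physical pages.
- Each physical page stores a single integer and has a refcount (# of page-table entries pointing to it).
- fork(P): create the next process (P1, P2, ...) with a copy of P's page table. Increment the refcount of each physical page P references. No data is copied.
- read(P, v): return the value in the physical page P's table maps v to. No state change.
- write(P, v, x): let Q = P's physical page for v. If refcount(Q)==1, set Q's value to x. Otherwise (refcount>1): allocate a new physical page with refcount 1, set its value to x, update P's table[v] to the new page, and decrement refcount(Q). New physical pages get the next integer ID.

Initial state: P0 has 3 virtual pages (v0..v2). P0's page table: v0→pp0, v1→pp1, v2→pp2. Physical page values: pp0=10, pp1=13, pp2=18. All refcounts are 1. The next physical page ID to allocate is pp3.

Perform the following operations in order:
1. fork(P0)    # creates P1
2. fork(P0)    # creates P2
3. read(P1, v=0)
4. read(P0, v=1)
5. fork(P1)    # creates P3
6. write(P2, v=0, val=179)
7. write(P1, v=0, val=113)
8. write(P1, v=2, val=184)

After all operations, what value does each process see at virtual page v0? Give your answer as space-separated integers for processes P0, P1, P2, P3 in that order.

Op 1: fork(P0) -> P1. 3 ppages; refcounts: pp0:2 pp1:2 pp2:2
Op 2: fork(P0) -> P2. 3 ppages; refcounts: pp0:3 pp1:3 pp2:3
Op 3: read(P1, v0) -> 10. No state change.
Op 4: read(P0, v1) -> 13. No state change.
Op 5: fork(P1) -> P3. 3 ppages; refcounts: pp0:4 pp1:4 pp2:4
Op 6: write(P2, v0, 179). refcount(pp0)=4>1 -> COPY to pp3. 4 ppages; refcounts: pp0:3 pp1:4 pp2:4 pp3:1
Op 7: write(P1, v0, 113). refcount(pp0)=3>1 -> COPY to pp4. 5 ppages; refcounts: pp0:2 pp1:4 pp2:4 pp3:1 pp4:1
Op 8: write(P1, v2, 184). refcount(pp2)=4>1 -> COPY to pp5. 6 ppages; refcounts: pp0:2 pp1:4 pp2:3 pp3:1 pp4:1 pp5:1
P0: v0 -> pp0 = 10
P1: v0 -> pp4 = 113
P2: v0 -> pp3 = 179
P3: v0 -> pp0 = 10

Answer: 10 113 179 10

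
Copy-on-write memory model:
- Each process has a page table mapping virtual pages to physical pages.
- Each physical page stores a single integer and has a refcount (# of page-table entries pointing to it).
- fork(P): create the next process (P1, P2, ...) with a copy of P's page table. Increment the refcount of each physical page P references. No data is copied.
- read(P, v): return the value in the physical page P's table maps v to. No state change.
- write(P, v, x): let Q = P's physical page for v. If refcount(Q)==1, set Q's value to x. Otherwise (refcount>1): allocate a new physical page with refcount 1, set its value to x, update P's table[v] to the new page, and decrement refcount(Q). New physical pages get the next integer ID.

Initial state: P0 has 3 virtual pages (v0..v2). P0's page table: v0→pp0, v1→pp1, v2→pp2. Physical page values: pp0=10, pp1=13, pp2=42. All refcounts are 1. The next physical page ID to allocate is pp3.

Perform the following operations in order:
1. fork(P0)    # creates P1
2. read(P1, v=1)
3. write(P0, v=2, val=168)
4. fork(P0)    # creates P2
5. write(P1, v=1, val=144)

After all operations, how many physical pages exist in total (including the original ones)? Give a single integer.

Op 1: fork(P0) -> P1. 3 ppages; refcounts: pp0:2 pp1:2 pp2:2
Op 2: read(P1, v1) -> 13. No state change.
Op 3: write(P0, v2, 168). refcount(pp2)=2>1 -> COPY to pp3. 4 ppages; refcounts: pp0:2 pp1:2 pp2:1 pp3:1
Op 4: fork(P0) -> P2. 4 ppages; refcounts: pp0:3 pp1:3 pp2:1 pp3:2
Op 5: write(P1, v1, 144). refcount(pp1)=3>1 -> COPY to pp4. 5 ppages; refcounts: pp0:3 pp1:2 pp2:1 pp3:2 pp4:1

Answer: 5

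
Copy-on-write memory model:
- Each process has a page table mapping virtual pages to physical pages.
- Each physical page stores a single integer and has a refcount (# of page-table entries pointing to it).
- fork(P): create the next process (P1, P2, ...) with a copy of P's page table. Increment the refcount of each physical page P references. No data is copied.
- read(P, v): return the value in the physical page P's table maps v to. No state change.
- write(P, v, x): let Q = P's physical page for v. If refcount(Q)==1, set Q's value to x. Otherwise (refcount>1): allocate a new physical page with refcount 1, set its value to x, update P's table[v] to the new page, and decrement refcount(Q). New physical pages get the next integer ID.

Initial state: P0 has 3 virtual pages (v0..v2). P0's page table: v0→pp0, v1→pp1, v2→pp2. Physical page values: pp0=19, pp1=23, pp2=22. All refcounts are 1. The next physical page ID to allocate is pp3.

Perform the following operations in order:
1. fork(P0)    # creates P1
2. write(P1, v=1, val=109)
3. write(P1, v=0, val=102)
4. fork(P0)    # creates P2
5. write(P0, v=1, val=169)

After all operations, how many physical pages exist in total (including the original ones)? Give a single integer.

Answer: 6

Derivation:
Op 1: fork(P0) -> P1. 3 ppages; refcounts: pp0:2 pp1:2 pp2:2
Op 2: write(P1, v1, 109). refcount(pp1)=2>1 -> COPY to pp3. 4 ppages; refcounts: pp0:2 pp1:1 pp2:2 pp3:1
Op 3: write(P1, v0, 102). refcount(pp0)=2>1 -> COPY to pp4. 5 ppages; refcounts: pp0:1 pp1:1 pp2:2 pp3:1 pp4:1
Op 4: fork(P0) -> P2. 5 ppages; refcounts: pp0:2 pp1:2 pp2:3 pp3:1 pp4:1
Op 5: write(P0, v1, 169). refcount(pp1)=2>1 -> COPY to pp5. 6 ppages; refcounts: pp0:2 pp1:1 pp2:3 pp3:1 pp4:1 pp5:1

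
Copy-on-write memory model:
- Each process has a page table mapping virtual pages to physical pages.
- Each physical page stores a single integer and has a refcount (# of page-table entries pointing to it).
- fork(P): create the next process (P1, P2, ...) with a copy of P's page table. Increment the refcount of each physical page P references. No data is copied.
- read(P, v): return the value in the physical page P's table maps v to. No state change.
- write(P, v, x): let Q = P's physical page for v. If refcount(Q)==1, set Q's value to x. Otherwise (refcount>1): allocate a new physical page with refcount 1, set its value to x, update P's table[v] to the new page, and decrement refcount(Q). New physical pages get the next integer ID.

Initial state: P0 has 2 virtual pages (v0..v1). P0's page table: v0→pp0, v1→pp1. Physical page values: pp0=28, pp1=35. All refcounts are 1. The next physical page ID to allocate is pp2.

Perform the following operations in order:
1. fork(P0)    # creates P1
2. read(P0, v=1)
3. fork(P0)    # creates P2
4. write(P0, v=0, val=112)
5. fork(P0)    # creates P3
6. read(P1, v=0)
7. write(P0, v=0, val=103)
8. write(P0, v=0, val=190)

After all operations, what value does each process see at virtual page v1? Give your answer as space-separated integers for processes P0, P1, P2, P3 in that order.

Op 1: fork(P0) -> P1. 2 ppages; refcounts: pp0:2 pp1:2
Op 2: read(P0, v1) -> 35. No state change.
Op 3: fork(P0) -> P2. 2 ppages; refcounts: pp0:3 pp1:3
Op 4: write(P0, v0, 112). refcount(pp0)=3>1 -> COPY to pp2. 3 ppages; refcounts: pp0:2 pp1:3 pp2:1
Op 5: fork(P0) -> P3. 3 ppages; refcounts: pp0:2 pp1:4 pp2:2
Op 6: read(P1, v0) -> 28. No state change.
Op 7: write(P0, v0, 103). refcount(pp2)=2>1 -> COPY to pp3. 4 ppages; refcounts: pp0:2 pp1:4 pp2:1 pp3:1
Op 8: write(P0, v0, 190). refcount(pp3)=1 -> write in place. 4 ppages; refcounts: pp0:2 pp1:4 pp2:1 pp3:1
P0: v1 -> pp1 = 35
P1: v1 -> pp1 = 35
P2: v1 -> pp1 = 35
P3: v1 -> pp1 = 35

Answer: 35 35 35 35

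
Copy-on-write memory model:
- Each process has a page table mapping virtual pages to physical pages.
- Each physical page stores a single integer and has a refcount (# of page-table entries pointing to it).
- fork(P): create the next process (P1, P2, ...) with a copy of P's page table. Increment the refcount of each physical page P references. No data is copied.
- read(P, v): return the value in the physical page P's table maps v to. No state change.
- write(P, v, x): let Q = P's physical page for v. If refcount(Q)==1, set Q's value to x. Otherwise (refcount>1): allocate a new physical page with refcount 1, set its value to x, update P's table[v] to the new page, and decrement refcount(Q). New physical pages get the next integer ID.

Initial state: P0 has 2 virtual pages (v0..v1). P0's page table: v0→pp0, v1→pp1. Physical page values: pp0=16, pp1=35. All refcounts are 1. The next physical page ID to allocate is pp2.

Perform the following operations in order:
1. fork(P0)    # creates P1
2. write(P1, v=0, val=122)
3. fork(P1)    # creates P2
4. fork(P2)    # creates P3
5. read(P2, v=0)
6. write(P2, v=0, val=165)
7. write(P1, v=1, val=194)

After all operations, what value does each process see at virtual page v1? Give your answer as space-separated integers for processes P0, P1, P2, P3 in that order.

Op 1: fork(P0) -> P1. 2 ppages; refcounts: pp0:2 pp1:2
Op 2: write(P1, v0, 122). refcount(pp0)=2>1 -> COPY to pp2. 3 ppages; refcounts: pp0:1 pp1:2 pp2:1
Op 3: fork(P1) -> P2. 3 ppages; refcounts: pp0:1 pp1:3 pp2:2
Op 4: fork(P2) -> P3. 3 ppages; refcounts: pp0:1 pp1:4 pp2:3
Op 5: read(P2, v0) -> 122. No state change.
Op 6: write(P2, v0, 165). refcount(pp2)=3>1 -> COPY to pp3. 4 ppages; refcounts: pp0:1 pp1:4 pp2:2 pp3:1
Op 7: write(P1, v1, 194). refcount(pp1)=4>1 -> COPY to pp4. 5 ppages; refcounts: pp0:1 pp1:3 pp2:2 pp3:1 pp4:1
P0: v1 -> pp1 = 35
P1: v1 -> pp4 = 194
P2: v1 -> pp1 = 35
P3: v1 -> pp1 = 35

Answer: 35 194 35 35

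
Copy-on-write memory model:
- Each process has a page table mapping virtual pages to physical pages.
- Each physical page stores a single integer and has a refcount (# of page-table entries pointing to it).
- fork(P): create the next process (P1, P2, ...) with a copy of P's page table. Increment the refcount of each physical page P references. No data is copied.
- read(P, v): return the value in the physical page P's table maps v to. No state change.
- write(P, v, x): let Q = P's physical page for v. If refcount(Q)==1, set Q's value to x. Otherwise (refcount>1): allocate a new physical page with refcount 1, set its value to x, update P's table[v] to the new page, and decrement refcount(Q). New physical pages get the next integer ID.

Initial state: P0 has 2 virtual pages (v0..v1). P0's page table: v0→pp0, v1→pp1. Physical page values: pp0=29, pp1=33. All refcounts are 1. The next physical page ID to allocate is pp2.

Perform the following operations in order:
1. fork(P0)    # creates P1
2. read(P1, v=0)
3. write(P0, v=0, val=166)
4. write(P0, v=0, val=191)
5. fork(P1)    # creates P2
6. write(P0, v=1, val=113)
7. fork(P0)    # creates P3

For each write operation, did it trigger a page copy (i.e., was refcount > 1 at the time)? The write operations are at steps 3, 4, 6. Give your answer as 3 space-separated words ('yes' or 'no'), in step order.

Op 1: fork(P0) -> P1. 2 ppages; refcounts: pp0:2 pp1:2
Op 2: read(P1, v0) -> 29. No state change.
Op 3: write(P0, v0, 166). refcount(pp0)=2>1 -> COPY to pp2. 3 ppages; refcounts: pp0:1 pp1:2 pp2:1
Op 4: write(P0, v0, 191). refcount(pp2)=1 -> write in place. 3 ppages; refcounts: pp0:1 pp1:2 pp2:1
Op 5: fork(P1) -> P2. 3 ppages; refcounts: pp0:2 pp1:3 pp2:1
Op 6: write(P0, v1, 113). refcount(pp1)=3>1 -> COPY to pp3. 4 ppages; refcounts: pp0:2 pp1:2 pp2:1 pp3:1
Op 7: fork(P0) -> P3. 4 ppages; refcounts: pp0:2 pp1:2 pp2:2 pp3:2

yes no yes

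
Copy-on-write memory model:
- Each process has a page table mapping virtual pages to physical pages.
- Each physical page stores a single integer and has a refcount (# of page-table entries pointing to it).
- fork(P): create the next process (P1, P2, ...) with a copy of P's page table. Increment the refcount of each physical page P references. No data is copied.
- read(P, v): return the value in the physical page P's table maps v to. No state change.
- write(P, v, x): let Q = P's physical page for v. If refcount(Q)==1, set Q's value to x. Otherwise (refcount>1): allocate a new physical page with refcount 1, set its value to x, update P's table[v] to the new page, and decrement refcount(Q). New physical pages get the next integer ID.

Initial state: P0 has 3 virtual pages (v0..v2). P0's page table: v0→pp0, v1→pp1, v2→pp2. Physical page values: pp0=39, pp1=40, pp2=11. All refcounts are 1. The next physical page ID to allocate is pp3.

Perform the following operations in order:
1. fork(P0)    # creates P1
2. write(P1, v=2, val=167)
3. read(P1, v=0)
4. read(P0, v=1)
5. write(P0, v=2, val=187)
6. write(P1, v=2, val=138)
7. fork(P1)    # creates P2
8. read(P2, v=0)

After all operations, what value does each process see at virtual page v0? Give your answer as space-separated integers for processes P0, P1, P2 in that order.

Op 1: fork(P0) -> P1. 3 ppages; refcounts: pp0:2 pp1:2 pp2:2
Op 2: write(P1, v2, 167). refcount(pp2)=2>1 -> COPY to pp3. 4 ppages; refcounts: pp0:2 pp1:2 pp2:1 pp3:1
Op 3: read(P1, v0) -> 39. No state change.
Op 4: read(P0, v1) -> 40. No state change.
Op 5: write(P0, v2, 187). refcount(pp2)=1 -> write in place. 4 ppages; refcounts: pp0:2 pp1:2 pp2:1 pp3:1
Op 6: write(P1, v2, 138). refcount(pp3)=1 -> write in place. 4 ppages; refcounts: pp0:2 pp1:2 pp2:1 pp3:1
Op 7: fork(P1) -> P2. 4 ppages; refcounts: pp0:3 pp1:3 pp2:1 pp3:2
Op 8: read(P2, v0) -> 39. No state change.
P0: v0 -> pp0 = 39
P1: v0 -> pp0 = 39
P2: v0 -> pp0 = 39

Answer: 39 39 39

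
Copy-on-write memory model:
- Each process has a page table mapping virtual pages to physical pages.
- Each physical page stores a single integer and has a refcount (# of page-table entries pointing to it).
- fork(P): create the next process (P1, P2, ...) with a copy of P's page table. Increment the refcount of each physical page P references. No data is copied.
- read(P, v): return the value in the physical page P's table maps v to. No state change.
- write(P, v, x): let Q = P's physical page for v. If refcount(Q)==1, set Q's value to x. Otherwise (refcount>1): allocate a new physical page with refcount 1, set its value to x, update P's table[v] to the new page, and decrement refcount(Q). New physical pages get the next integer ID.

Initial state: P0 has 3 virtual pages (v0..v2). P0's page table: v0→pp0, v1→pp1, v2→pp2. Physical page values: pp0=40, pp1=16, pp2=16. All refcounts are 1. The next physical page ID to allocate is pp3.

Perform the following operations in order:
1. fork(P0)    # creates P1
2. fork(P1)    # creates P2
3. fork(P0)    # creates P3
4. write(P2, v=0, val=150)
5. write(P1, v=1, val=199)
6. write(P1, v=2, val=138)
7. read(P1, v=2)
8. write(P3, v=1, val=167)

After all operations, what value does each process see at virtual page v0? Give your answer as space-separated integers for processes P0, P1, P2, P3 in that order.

Op 1: fork(P0) -> P1. 3 ppages; refcounts: pp0:2 pp1:2 pp2:2
Op 2: fork(P1) -> P2. 3 ppages; refcounts: pp0:3 pp1:3 pp2:3
Op 3: fork(P0) -> P3. 3 ppages; refcounts: pp0:4 pp1:4 pp2:4
Op 4: write(P2, v0, 150). refcount(pp0)=4>1 -> COPY to pp3. 4 ppages; refcounts: pp0:3 pp1:4 pp2:4 pp3:1
Op 5: write(P1, v1, 199). refcount(pp1)=4>1 -> COPY to pp4. 5 ppages; refcounts: pp0:3 pp1:3 pp2:4 pp3:1 pp4:1
Op 6: write(P1, v2, 138). refcount(pp2)=4>1 -> COPY to pp5. 6 ppages; refcounts: pp0:3 pp1:3 pp2:3 pp3:1 pp4:1 pp5:1
Op 7: read(P1, v2) -> 138. No state change.
Op 8: write(P3, v1, 167). refcount(pp1)=3>1 -> COPY to pp6. 7 ppages; refcounts: pp0:3 pp1:2 pp2:3 pp3:1 pp4:1 pp5:1 pp6:1
P0: v0 -> pp0 = 40
P1: v0 -> pp0 = 40
P2: v0 -> pp3 = 150
P3: v0 -> pp0 = 40

Answer: 40 40 150 40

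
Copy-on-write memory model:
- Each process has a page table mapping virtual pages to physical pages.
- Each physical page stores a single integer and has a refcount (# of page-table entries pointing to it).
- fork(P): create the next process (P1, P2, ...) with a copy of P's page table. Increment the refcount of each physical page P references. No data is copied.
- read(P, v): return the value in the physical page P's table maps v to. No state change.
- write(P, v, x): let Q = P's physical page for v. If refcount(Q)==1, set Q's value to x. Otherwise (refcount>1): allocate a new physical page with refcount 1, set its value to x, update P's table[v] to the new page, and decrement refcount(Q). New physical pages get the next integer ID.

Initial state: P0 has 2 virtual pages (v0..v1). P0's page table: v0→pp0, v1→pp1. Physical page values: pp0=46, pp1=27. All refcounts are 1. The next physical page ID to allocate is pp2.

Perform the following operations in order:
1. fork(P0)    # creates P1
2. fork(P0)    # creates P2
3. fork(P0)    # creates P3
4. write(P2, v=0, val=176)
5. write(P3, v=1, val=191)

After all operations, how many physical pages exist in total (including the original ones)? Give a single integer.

Op 1: fork(P0) -> P1. 2 ppages; refcounts: pp0:2 pp1:2
Op 2: fork(P0) -> P2. 2 ppages; refcounts: pp0:3 pp1:3
Op 3: fork(P0) -> P3. 2 ppages; refcounts: pp0:4 pp1:4
Op 4: write(P2, v0, 176). refcount(pp0)=4>1 -> COPY to pp2. 3 ppages; refcounts: pp0:3 pp1:4 pp2:1
Op 5: write(P3, v1, 191). refcount(pp1)=4>1 -> COPY to pp3. 4 ppages; refcounts: pp0:3 pp1:3 pp2:1 pp3:1

Answer: 4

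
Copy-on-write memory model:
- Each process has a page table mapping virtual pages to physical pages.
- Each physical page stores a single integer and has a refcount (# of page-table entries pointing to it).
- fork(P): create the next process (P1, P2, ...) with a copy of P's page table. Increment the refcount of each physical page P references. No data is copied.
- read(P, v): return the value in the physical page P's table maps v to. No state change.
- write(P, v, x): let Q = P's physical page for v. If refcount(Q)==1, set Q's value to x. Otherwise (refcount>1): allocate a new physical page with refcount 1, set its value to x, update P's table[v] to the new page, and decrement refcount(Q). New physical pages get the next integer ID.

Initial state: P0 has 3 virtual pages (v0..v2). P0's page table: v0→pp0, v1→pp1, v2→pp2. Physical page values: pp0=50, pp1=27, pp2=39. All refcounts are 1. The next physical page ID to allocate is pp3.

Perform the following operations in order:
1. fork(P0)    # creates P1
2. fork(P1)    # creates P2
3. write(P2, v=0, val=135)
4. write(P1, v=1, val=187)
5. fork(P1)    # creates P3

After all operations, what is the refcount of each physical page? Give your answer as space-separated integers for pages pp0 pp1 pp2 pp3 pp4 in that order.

Op 1: fork(P0) -> P1. 3 ppages; refcounts: pp0:2 pp1:2 pp2:2
Op 2: fork(P1) -> P2. 3 ppages; refcounts: pp0:3 pp1:3 pp2:3
Op 3: write(P2, v0, 135). refcount(pp0)=3>1 -> COPY to pp3. 4 ppages; refcounts: pp0:2 pp1:3 pp2:3 pp3:1
Op 4: write(P1, v1, 187). refcount(pp1)=3>1 -> COPY to pp4. 5 ppages; refcounts: pp0:2 pp1:2 pp2:3 pp3:1 pp4:1
Op 5: fork(P1) -> P3. 5 ppages; refcounts: pp0:3 pp1:2 pp2:4 pp3:1 pp4:2

Answer: 3 2 4 1 2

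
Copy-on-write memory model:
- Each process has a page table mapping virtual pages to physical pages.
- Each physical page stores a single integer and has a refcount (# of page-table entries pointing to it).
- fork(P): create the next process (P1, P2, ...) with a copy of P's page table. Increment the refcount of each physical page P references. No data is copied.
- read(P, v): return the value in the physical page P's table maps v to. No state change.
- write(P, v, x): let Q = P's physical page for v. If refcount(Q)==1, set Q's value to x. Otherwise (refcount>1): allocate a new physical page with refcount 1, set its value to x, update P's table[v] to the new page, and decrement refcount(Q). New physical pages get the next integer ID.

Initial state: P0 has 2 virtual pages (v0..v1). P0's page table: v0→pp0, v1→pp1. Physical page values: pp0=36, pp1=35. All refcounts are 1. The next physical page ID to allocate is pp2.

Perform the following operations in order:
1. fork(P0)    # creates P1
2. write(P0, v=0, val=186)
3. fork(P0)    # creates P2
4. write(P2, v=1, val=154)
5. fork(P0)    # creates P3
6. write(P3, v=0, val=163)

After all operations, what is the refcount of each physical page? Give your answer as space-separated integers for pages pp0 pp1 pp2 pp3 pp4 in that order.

Answer: 1 3 2 1 1

Derivation:
Op 1: fork(P0) -> P1. 2 ppages; refcounts: pp0:2 pp1:2
Op 2: write(P0, v0, 186). refcount(pp0)=2>1 -> COPY to pp2. 3 ppages; refcounts: pp0:1 pp1:2 pp2:1
Op 3: fork(P0) -> P2. 3 ppages; refcounts: pp0:1 pp1:3 pp2:2
Op 4: write(P2, v1, 154). refcount(pp1)=3>1 -> COPY to pp3. 4 ppages; refcounts: pp0:1 pp1:2 pp2:2 pp3:1
Op 5: fork(P0) -> P3. 4 ppages; refcounts: pp0:1 pp1:3 pp2:3 pp3:1
Op 6: write(P3, v0, 163). refcount(pp2)=3>1 -> COPY to pp4. 5 ppages; refcounts: pp0:1 pp1:3 pp2:2 pp3:1 pp4:1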